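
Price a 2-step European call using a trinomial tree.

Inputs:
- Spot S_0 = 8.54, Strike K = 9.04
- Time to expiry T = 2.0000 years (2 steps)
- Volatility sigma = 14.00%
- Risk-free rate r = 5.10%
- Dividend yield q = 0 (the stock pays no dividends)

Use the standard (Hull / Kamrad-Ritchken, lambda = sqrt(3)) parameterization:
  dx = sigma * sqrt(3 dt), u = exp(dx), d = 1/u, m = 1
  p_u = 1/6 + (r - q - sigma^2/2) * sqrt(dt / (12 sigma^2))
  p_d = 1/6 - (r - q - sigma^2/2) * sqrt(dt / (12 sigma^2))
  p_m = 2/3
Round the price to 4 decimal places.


Answer: Price = V(0,0) = 0.8347

Derivation:
dt = T/N = 1.000000; dx = sigma*sqrt(3*dt) = 0.242487
u = exp(dx) = 1.274415; d = 1/u = 0.784674
p_u = 0.251620, p_m = 0.666667, p_d = 0.081714
Discount per step: exp(-r*dt) = 0.950279
Stock lattice S(k, j) with j the centered position index:
  k=0: S(0,+0) = 8.5400
  k=1: S(1,-1) = 6.7011; S(1,+0) = 8.5400; S(1,+1) = 10.8835
  k=2: S(2,-2) = 5.2582; S(2,-1) = 6.7011; S(2,+0) = 8.5400; S(2,+1) = 10.8835; S(2,+2) = 13.8701
Terminal payoffs V(N, j) = max(S_T - K, 0):
  V(2,-2) = 0.000000; V(2,-1) = 0.000000; V(2,+0) = 0.000000; V(2,+1) = 1.843503; V(2,+2) = 4.830097
Backward induction: V(k, j) = exp(-r*dt) * [p_u * V(k+1, j+1) + p_m * V(k+1, j) + p_d * V(k+1, j-1)]
  V(1,-1) = exp(-r*dt) * [p_u*0.000000 + p_m*0.000000 + p_d*0.000000] = 0.000000
  V(1,+0) = exp(-r*dt) * [p_u*1.843503 + p_m*0.000000 + p_d*0.000000] = 0.440798
  V(1,+1) = exp(-r*dt) * [p_u*4.830097 + p_m*1.843503 + p_d*0.000000] = 2.322813
  V(0,+0) = exp(-r*dt) * [p_u*2.322813 + p_m*0.440798 + p_d*0.000000] = 0.834659


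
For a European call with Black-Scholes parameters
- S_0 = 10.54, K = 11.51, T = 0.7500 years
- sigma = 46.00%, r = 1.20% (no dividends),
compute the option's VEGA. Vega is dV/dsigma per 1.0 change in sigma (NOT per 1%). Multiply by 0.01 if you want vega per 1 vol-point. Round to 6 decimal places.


d1 = 0.0007814822; d2 = -0.3975902035
phi(d1) = 0.3989421586; exp(-qT) = 1.0000000000; exp(-rT) = 0.9910403788
Vega = S * exp(-qT) * phi(d1) * sqrt(T) = 10.5400 * 1.0000000000 * 0.3989421586 * 0.8660254038 = 3.641507

Answer: Vega = 3.641507


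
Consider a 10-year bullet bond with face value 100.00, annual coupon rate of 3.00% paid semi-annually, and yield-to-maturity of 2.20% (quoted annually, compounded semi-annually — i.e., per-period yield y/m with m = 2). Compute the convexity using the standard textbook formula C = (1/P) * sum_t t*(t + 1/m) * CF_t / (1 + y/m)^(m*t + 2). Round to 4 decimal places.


Coupon per period c = face * coupon_rate / m = 1.500000
Periods per year m = 2; per-period yield y/m = 0.011000
Number of cashflows N = 20
Cashflows (t years, CF_t, discount factor 1/(1+y/m)^(m*t), PV):
  t = 0.5000: CF_t = 1.500000, DF = 0.989120, PV = 1.483680
  t = 1.0000: CF_t = 1.500000, DF = 0.978358, PV = 1.467537
  t = 1.5000: CF_t = 1.500000, DF = 0.967713, PV = 1.451569
  t = 2.0000: CF_t = 1.500000, DF = 0.957184, PV = 1.435776
  t = 2.5000: CF_t = 1.500000, DF = 0.946769, PV = 1.420154
  t = 3.0000: CF_t = 1.500000, DF = 0.936468, PV = 1.404702
  t = 3.5000: CF_t = 1.500000, DF = 0.926279, PV = 1.389419
  t = 4.0000: CF_t = 1.500000, DF = 0.916201, PV = 1.374301
  t = 4.5000: CF_t = 1.500000, DF = 0.906232, PV = 1.359349
  t = 5.0000: CF_t = 1.500000, DF = 0.896372, PV = 1.344559
  t = 5.5000: CF_t = 1.500000, DF = 0.886620, PV = 1.329929
  t = 6.0000: CF_t = 1.500000, DF = 0.876973, PV = 1.315459
  t = 6.5000: CF_t = 1.500000, DF = 0.867431, PV = 1.301147
  t = 7.0000: CF_t = 1.500000, DF = 0.857993, PV = 1.286990
  t = 7.5000: CF_t = 1.500000, DF = 0.848658, PV = 1.272987
  t = 8.0000: CF_t = 1.500000, DF = 0.839424, PV = 1.259136
  t = 8.5000: CF_t = 1.500000, DF = 0.830291, PV = 1.245437
  t = 9.0000: CF_t = 1.500000, DF = 0.821257, PV = 1.231886
  t = 9.5000: CF_t = 1.500000, DF = 0.812322, PV = 1.218483
  t = 10.0000: CF_t = 101.500000, DF = 0.803483, PV = 81.553561
Price P = sum_t PV_t = 107.146060
Convexity numerator sum_t t*(t + 1/m) * CF_t / (1+y/m)^(m*t + 2):
  t = 0.5000: term = 0.725785
  t = 1.0000: term = 2.153664
  t = 1.5000: term = 4.260462
  t = 2.0000: term = 7.023512
  t = 2.5000: term = 10.420641
  t = 3.0000: term = 14.430166
  t = 3.5000: term = 19.030881
  t = 4.0000: term = 24.202053
  t = 4.5000: term = 29.923409
  t = 5.0000: term = 36.175129
  t = 5.5000: term = 42.937838
  t = 6.0000: term = 50.192599
  t = 6.5000: term = 57.920903
  t = 7.0000: term = 66.104660
  t = 7.5000: term = 74.726194
  t = 8.0000: term = 83.768236
  t = 8.5000: term = 93.213913
  t = 9.0000: term = 103.046741
  t = 9.5000: term = 113.250622
  t = 10.0000: term = 8377.798648
Convexity = (1/P) * sum = 9211.306056 / 107.146060 = 85.969620

Answer: Convexity = 85.9696


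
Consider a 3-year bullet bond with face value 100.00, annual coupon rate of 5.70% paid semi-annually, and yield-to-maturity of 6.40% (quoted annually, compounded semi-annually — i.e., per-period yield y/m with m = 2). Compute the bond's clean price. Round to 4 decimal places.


Coupon per period c = face * coupon_rate / m = 2.850000
Periods per year m = 2; per-period yield y/m = 0.032000
Number of cashflows N = 6
Cashflows (t years, CF_t, discount factor 1/(1+y/m)^(m*t), PV):
  t = 0.5000: CF_t = 2.850000, DF = 0.968992, PV = 2.761628
  t = 1.0000: CF_t = 2.850000, DF = 0.938946, PV = 2.675996
  t = 1.5000: CF_t = 2.850000, DF = 0.909831, PV = 2.593019
  t = 2.0000: CF_t = 2.850000, DF = 0.881620, PV = 2.512616
  t = 2.5000: CF_t = 2.850000, DF = 0.854283, PV = 2.434705
  t = 3.0000: CF_t = 102.850000, DF = 0.827793, PV = 85.138523
Price P = sum_t PV_t = 98.116487

Answer: Price = 98.1165


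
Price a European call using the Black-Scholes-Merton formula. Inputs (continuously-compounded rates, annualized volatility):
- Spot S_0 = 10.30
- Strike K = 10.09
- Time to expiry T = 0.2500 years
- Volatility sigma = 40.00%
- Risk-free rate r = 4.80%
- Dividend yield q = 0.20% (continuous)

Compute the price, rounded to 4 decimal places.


Answer: Price = 0.9800

Derivation:
d1 = (ln(S/K) + (r - q + 0.5*sigma^2) * T) / (sigma * sqrt(T)) = 0.26049530
d2 = d1 - sigma * sqrt(T) = 0.06049530
exp(-rT) = 0.98807171; exp(-qT) = 0.99950012
C = S_0 * exp(-qT) * N(d1) - K * exp(-rT) * N(d2)
N(d1) = 0.60275913; N(d2) = 0.52411942
C = 10.3000 * 0.99950012 * 0.60275913 - 10.0900 * 0.98807171 * 0.52411942 = 0.9800


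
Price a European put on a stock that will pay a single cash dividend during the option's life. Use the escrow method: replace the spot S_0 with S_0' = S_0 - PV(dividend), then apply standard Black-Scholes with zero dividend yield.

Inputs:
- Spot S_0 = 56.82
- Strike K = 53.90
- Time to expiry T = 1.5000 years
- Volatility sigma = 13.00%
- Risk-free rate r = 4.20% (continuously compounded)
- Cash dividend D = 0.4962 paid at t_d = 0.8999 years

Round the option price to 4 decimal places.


PV(D) = D * exp(-r * t_d) = 0.4962 * 0.96290955 = 0.47779572
S_0' = S_0 - PV(D) = 56.8200 - 0.47779572 = 56.34220428
d1 = (ln(S_0'/K) + (r + sigma^2/2)*T) / (sigma*sqrt(T)) = 0.75361635
d2 = d1 - sigma*sqrt(T) = 0.59439951
exp(-rT) = 0.93894347
N(-d1) = 0.22553981; N(-d2) = 0.27612247
P = K * exp(-rT) * N(-d2) - S_0' * N(-d1) = 53.9000 * 0.93894347 * 0.27612247 - 56.34220428 * 0.22553981 = 1.2669

Answer: Price = 1.2669


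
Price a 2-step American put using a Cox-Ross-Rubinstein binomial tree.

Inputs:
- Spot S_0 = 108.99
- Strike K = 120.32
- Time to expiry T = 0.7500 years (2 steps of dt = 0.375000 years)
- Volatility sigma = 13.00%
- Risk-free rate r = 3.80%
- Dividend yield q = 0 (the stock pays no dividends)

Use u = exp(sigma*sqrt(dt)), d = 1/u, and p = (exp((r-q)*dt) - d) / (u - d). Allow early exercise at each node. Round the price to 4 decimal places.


dt = T/N = 0.375000
u = exp(sigma*sqrt(dt)) = 1.082863; d = 1/u = 0.923478
p = (exp((r-q)*dt) - d) / (u - d) = 0.570155
Discount per step: exp(-r*dt) = 0.985851
Stock lattice S(k, i) with i counting down-moves:
  k=0: S(0,0) = 108.9900
  k=1: S(1,0) = 118.0212; S(1,1) = 100.6499
  k=2: S(2,0) = 127.8008; S(2,1) = 108.9900; S(2,2) = 92.9479
Terminal payoffs V(N, i) = max(K - S_T, 0):
  V(2,0) = 0.000000; V(2,1) = 11.330000; V(2,2) = 27.372083
Backward induction: V(k, i) = exp(-r*dt) * [p * V(k+1, i) + (1-p) * V(k+1, i+1)]; then take max(V_cont, immediate exercise) for American.
  V(1,0) = exp(-r*dt) * [p*0.000000 + (1-p)*11.330000] = 4.801241; exercise = 2.298767; V(1,0) = max -> 4.801241
  V(1,1) = exp(-r*dt) * [p*11.330000 + (1-p)*27.372083] = 17.967743; exercise = 19.670144; V(1,1) = max -> 19.670144
  V(0,0) = exp(-r*dt) * [p*4.801241 + (1-p)*19.670144] = 11.034208; exercise = 11.330000; V(0,0) = max -> 11.330000

Answer: Price = V(0,0) = 11.3300


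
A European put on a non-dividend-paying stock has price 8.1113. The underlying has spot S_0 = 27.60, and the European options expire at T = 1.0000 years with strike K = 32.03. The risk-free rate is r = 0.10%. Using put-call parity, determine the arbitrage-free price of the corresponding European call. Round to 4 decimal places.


Put-call parity: C - P = S_0 * exp(-qT) - K * exp(-rT).
S_0 * exp(-qT) = 27.6000 * 1.00000000 = 27.60000000
K * exp(-rT) = 32.0300 * 0.99900050 = 31.99798601
C = P + S*exp(-qT) - K*exp(-rT)
C = 8.1113 + 27.60000000 - 31.99798601 = 3.7133

Answer: Call price = 3.7133


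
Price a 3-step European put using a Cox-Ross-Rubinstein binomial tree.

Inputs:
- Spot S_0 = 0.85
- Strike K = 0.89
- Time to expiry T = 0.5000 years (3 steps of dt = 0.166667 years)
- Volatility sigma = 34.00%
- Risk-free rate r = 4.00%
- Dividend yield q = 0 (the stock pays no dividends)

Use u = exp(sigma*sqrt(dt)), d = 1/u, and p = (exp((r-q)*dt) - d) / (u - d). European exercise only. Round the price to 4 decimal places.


dt = T/N = 0.166667
u = exp(sigma*sqrt(dt)) = 1.148899; d = 1/u = 0.870398
p = (exp((r-q)*dt) - d) / (u - d) = 0.489372
Discount per step: exp(-r*dt) = 0.993356
Stock lattice S(k, i) with i counting down-moves:
  k=0: S(0,0) = 0.8500
  k=1: S(1,0) = 0.9766; S(1,1) = 0.7398
  k=2: S(2,0) = 1.1220; S(2,1) = 0.8500; S(2,2) = 0.6440
  k=3: S(3,0) = 1.2890; S(3,1) = 0.9766; S(3,2) = 0.7398; S(3,3) = 0.5605
Terminal payoffs V(N, i) = max(K - S_T, 0):
  V(3,0) = 0.000000; V(3,1) = 0.000000; V(3,2) = 0.150161; V(3,3) = 0.329503
Backward induction: V(k, i) = exp(-r*dt) * [p * V(k+1, i) + (1-p) * V(k+1, i+1)].
  V(2,0) = exp(-r*dt) * [p*0.000000 + (1-p)*0.000000] = 0.000000
  V(2,1) = exp(-r*dt) * [p*0.000000 + (1-p)*0.150161] = 0.076167
  V(2,2) = exp(-r*dt) * [p*0.150161 + (1-p)*0.329503] = 0.240132
  V(1,0) = exp(-r*dt) * [p*0.000000 + (1-p)*0.076167] = 0.038635
  V(1,1) = exp(-r*dt) * [p*0.076167 + (1-p)*0.240132] = 0.158830
  V(0,0) = exp(-r*dt) * [p*0.038635 + (1-p)*0.158830] = 0.099345

Answer: Price = V(0,0) = 0.0993


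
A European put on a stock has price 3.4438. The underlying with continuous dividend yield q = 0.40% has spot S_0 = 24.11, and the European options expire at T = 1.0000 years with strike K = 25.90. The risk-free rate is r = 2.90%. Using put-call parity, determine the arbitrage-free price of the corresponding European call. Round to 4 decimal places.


Answer: Call price = 2.2979

Derivation:
Put-call parity: C - P = S_0 * exp(-qT) - K * exp(-rT).
S_0 * exp(-qT) = 24.1100 * 0.99600799 = 24.01375262
K * exp(-rT) = 25.9000 * 0.97141646 = 25.15968643
C = P + S*exp(-qT) - K*exp(-rT)
C = 3.4438 + 24.01375262 - 25.15968643 = 2.2979


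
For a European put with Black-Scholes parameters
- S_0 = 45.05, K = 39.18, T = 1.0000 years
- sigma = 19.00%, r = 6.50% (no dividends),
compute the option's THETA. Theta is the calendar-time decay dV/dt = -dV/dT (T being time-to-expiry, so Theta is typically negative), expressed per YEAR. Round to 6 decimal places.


d1 = 1.1718766923; d2 = 0.9818766923
phi(d1) = 0.2007718633; exp(-qT) = 1.0000000000; exp(-rT) = 0.9370674634
Theta = -S*exp(-qT)*phi(d1)*sigma/(2*sqrt(T)) + r*K*exp(-rT)*N(-d2) - q*S*exp(-qT)*N(-d1)
N(-d1) = 0.1206232830; N(-d2) = 0.1630802998; sqrt(T) = 1.0000000000
Term 1 = -45.0500 * 1.0000000000 * 0.2007718633 * 0.1900 / (2 * 1.0000000000) = -0.8592533820
Term 2 = 0.0650 * 39.1800 * 0.9370674634 * 0.1630802998 = 0.3891796724
Term 3 = 0 (no dividend yield, q = 0)
Theta = -0.8592533820 + (0.3891796724) + (0.0000000000) = -0.470074

Answer: Theta = -0.470074


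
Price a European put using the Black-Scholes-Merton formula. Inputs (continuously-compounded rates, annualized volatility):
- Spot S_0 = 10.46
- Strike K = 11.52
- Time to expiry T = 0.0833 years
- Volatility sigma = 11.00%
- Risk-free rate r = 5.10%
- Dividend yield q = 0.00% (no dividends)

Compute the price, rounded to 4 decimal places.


Answer: Price = 1.0113

Derivation:
d1 = (ln(S/K) + (r - q + 0.5*sigma^2) * T) / (sigma * sqrt(T)) = -2.89070752
d2 = d1 - sigma * sqrt(T) = -2.92245543
exp(-rT) = 0.99576071; exp(-qT) = 1.00000000
P = K * exp(-rT) * N(-d2) - S_0 * exp(-qT) * N(-d1)
N(-d1) = 0.99807812; N(-d2) = 0.99826358
P = 11.5200 * 0.99576071 * 0.99826358 - 10.4600 * 1.00000000 * 0.99807812 = 1.0113


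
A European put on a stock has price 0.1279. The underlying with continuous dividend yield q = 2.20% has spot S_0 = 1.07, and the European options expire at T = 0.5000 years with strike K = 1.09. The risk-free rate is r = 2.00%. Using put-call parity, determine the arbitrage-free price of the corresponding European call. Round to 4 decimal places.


Answer: Call price = 0.1070

Derivation:
Put-call parity: C - P = S_0 * exp(-qT) - K * exp(-rT).
S_0 * exp(-qT) = 1.0700 * 0.98906028 = 1.05829450
K * exp(-rT) = 1.0900 * 0.99004983 = 1.07915432
C = P + S*exp(-qT) - K*exp(-rT)
C = 0.1279 + 1.05829450 - 1.07915432 = 0.1070


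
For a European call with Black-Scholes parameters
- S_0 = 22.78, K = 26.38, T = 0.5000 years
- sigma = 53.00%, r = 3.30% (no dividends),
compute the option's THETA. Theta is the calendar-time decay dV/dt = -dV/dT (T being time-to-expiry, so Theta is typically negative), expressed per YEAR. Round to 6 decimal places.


Answer: Theta = -3.616258

Derivation:
d1 = -0.1600948170; d2 = -0.5348614110
phi(d1) = 0.3938623846; exp(-qT) = 1.0000000000; exp(-rT) = 0.9836353794
Theta = -S*exp(-qT)*phi(d1)*sigma/(2*sqrt(T)) - r*K*exp(-rT)*N(d2) + q*S*exp(-qT)*N(d1)
N(d1) = 0.4364031920; N(d2) = 0.2963728470; sqrt(T) = 0.7071067812
Term 1 = -22.7800 * 1.0000000000 * 0.3938623846 * 0.5300 / (2 * 0.7071067812) = -3.3624752588
Term 2 = -0.0330 * 26.3800 * 0.9836353794 * 0.2963728470 = -0.2537822738
Term 3 = 0 (no dividend yield, q = 0)
Theta = -3.3624752588 + (-0.2537822738) + (0.0000000000) = -3.616258


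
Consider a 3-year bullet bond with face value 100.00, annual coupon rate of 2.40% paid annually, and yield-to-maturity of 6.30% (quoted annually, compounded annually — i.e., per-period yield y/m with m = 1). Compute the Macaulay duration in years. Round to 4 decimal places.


Coupon per period c = face * coupon_rate / m = 2.400000
Periods per year m = 1; per-period yield y/m = 0.063000
Number of cashflows N = 3
Cashflows (t years, CF_t, discount factor 1/(1+y/m)^(m*t), PV):
  t = 1.0000: CF_t = 2.400000, DF = 0.940734, PV = 2.257761
  t = 2.0000: CF_t = 2.400000, DF = 0.884980, PV = 2.123952
  t = 3.0000: CF_t = 102.400000, DF = 0.832531, PV = 85.251134
Price P = sum_t PV_t = 89.632847
Macaulay numerator sum_t t * PV_t:
  t * PV_t at t = 1.0000: 2.257761
  t * PV_t at t = 2.0000: 4.247904
  t * PV_t at t = 3.0000: 255.753401
Macaulay duration D = (sum_t t * PV_t) / P = 262.259066 / 89.632847 = 2.925926

Answer: Macaulay duration = 2.9259 years


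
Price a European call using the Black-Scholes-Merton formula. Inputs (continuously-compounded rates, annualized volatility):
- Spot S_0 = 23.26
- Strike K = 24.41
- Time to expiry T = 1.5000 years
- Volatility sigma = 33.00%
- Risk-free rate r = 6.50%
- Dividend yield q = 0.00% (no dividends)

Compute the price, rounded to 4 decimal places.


Answer: Price = 4.2209

Derivation:
d1 = (ln(S/K) + (r - q + 0.5*sigma^2) * T) / (sigma * sqrt(T)) = 0.32391969
d2 = d1 - sigma * sqrt(T) = -0.08024612
exp(-rT) = 0.90710234; exp(-qT) = 1.00000000
C = S_0 * exp(-qT) * N(d1) - K * exp(-rT) * N(d2)
N(d1) = 0.62700058; N(d2) = 0.46802076
C = 23.2600 * 1.00000000 * 0.62700058 - 24.4100 * 0.90710234 * 0.46802076 = 4.2209


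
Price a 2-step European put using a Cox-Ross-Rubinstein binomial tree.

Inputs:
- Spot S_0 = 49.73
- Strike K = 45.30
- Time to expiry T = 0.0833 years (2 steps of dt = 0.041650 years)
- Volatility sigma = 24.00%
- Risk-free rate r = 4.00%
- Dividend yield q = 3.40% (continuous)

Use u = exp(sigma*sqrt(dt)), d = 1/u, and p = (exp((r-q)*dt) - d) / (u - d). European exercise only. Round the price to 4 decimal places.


dt = T/N = 0.041650
u = exp(sigma*sqrt(dt)) = 1.050199; d = 1/u = 0.952200
p = (exp((r-q)*dt) - d) / (u - d) = 0.490308
Discount per step: exp(-r*dt) = 0.998335
Stock lattice S(k, i) with i counting down-moves:
  k=0: S(0,0) = 49.7300
  k=1: S(1,0) = 52.2264; S(1,1) = 47.3529
  k=2: S(2,0) = 54.8481; S(2,1) = 49.7300; S(2,2) = 45.0895
Terminal payoffs V(N, i) = max(K - S_T, 0):
  V(2,0) = 0.000000; V(2,1) = 0.000000; V(2,2) = 0.210546
Backward induction: V(k, i) = exp(-r*dt) * [p * V(k+1, i) + (1-p) * V(k+1, i+1)].
  V(1,0) = exp(-r*dt) * [p*0.000000 + (1-p)*0.000000] = 0.000000
  V(1,1) = exp(-r*dt) * [p*0.000000 + (1-p)*0.210546] = 0.107135
  V(0,0) = exp(-r*dt) * [p*0.000000 + (1-p)*0.107135] = 0.054515

Answer: Price = V(0,0) = 0.0545


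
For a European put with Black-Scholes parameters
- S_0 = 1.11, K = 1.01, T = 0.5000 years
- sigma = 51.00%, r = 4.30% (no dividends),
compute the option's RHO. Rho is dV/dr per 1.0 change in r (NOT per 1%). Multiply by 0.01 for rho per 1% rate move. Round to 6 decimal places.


Answer: Rho = -0.219399

Derivation:
d1 = 0.5017260484; d2 = 0.1411015900
phi(d1) = 0.3517610929; exp(-qT) = 1.0000000000; exp(-rT) = 0.9787294775
N(-d2) = 0.4438948438
Rho = -K*T*exp(-rT)*N(-d2) = -1.0100 * 0.5000 * 0.9787294775 * 0.4438948438 = -0.219399


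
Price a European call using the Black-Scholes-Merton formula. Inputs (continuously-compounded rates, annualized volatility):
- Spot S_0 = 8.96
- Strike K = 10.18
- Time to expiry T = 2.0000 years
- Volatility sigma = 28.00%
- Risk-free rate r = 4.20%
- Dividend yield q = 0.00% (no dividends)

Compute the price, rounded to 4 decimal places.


Answer: Price = 1.2463

Derivation:
d1 = (ln(S/K) + (r - q + 0.5*sigma^2) * T) / (sigma * sqrt(T)) = 0.08774492
d2 = d1 - sigma * sqrt(T) = -0.30823488
exp(-rT) = 0.91943126; exp(-qT) = 1.00000000
C = S_0 * exp(-qT) * N(d1) - K * exp(-rT) * N(d2)
N(d1) = 0.53496029; N(d2) = 0.37895181
C = 8.9600 * 1.00000000 * 0.53496029 - 10.1800 * 0.91943126 * 0.37895181 = 1.2463


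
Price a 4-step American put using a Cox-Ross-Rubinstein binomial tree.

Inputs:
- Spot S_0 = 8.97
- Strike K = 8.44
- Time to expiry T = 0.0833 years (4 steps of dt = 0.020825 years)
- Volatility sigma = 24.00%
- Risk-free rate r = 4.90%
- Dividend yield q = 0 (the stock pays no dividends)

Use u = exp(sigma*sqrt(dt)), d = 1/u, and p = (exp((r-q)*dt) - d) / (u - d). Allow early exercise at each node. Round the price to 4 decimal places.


dt = T/N = 0.020825
u = exp(sigma*sqrt(dt)) = 1.035241; d = 1/u = 0.965959
p = (exp((r-q)*dt) - d) / (u - d) = 0.506078
Discount per step: exp(-r*dt) = 0.998980
Stock lattice S(k, i) with i counting down-moves:
  k=0: S(0,0) = 8.9700
  k=1: S(1,0) = 9.2861; S(1,1) = 8.6647
  k=2: S(2,0) = 9.6134; S(2,1) = 8.9700; S(2,2) = 8.3697
  k=3: S(3,0) = 9.9521; S(3,1) = 9.2861; S(3,2) = 8.6647; S(3,3) = 8.0848
  k=4: S(4,0) = 10.3029; S(4,1) = 9.6134; S(4,2) = 8.9700; S(4,3) = 8.3697; S(4,4) = 7.8096
Terminal payoffs V(N, i) = max(K - S_T, 0):
  V(4,0) = 0.000000; V(4,1) = 0.000000; V(4,2) = 0.000000; V(4,3) = 0.070305; V(4,4) = 0.630435
Backward induction: V(k, i) = exp(-r*dt) * [p * V(k+1, i) + (1-p) * V(k+1, i+1)]; then take max(V_cont, immediate exercise) for American.
  V(3,0) = exp(-r*dt) * [p*0.000000 + (1-p)*0.000000] = 0.000000; exercise = 0.000000; V(3,0) = max -> 0.000000
  V(3,1) = exp(-r*dt) * [p*0.000000 + (1-p)*0.000000] = 0.000000; exercise = 0.000000; V(3,1) = max -> 0.000000
  V(3,2) = exp(-r*dt) * [p*0.000000 + (1-p)*0.070305] = 0.034690; exercise = 0.000000; V(3,2) = max -> 0.034690
  V(3,3) = exp(-r*dt) * [p*0.070305 + (1-p)*0.630435] = 0.346611; exercise = 0.355219; V(3,3) = max -> 0.355219
  V(2,0) = exp(-r*dt) * [p*0.000000 + (1-p)*0.000000] = 0.000000; exercise = 0.000000; V(2,0) = max -> 0.000000
  V(2,1) = exp(-r*dt) * [p*0.000000 + (1-p)*0.034690] = 0.017116; exercise = 0.000000; V(2,1) = max -> 0.017116
  V(2,2) = exp(-r*dt) * [p*0.034690 + (1-p)*0.355219] = 0.192809; exercise = 0.070305; V(2,2) = max -> 0.192809
  V(1,0) = exp(-r*dt) * [p*0.000000 + (1-p)*0.017116] = 0.008446; exercise = 0.000000; V(1,0) = max -> 0.008446
  V(1,1) = exp(-r*dt) * [p*0.017116 + (1-p)*0.192809] = 0.103789; exercise = 0.000000; V(1,1) = max -> 0.103789
  V(0,0) = exp(-r*dt) * [p*0.008446 + (1-p)*0.103789] = 0.055481; exercise = 0.000000; V(0,0) = max -> 0.055481

Answer: Price = V(0,0) = 0.0555


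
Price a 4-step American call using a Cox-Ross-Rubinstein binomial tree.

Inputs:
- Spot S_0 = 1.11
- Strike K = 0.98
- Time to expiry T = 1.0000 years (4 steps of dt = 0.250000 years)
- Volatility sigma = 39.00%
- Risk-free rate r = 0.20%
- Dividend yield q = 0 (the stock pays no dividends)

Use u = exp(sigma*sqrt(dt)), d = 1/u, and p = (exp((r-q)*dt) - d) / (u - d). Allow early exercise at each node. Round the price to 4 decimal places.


Answer: Price = V(0,0) = 0.2418

Derivation:
dt = T/N = 0.250000
u = exp(sigma*sqrt(dt)) = 1.215311; d = 1/u = 0.822835
p = (exp((r-q)*dt) - d) / (u - d) = 0.452678
Discount per step: exp(-r*dt) = 0.999500
Stock lattice S(k, i) with i counting down-moves:
  k=0: S(0,0) = 1.1100
  k=1: S(1,0) = 1.3490; S(1,1) = 0.9133
  k=2: S(2,0) = 1.6394; S(2,1) = 1.1100; S(2,2) = 0.7515
  k=3: S(3,0) = 1.9924; S(3,1) = 1.3490; S(3,2) = 0.9133; S(3,3) = 0.6184
  k=4: S(4,0) = 2.4214; S(4,1) = 1.6394; S(4,2) = 1.1100; S(4,3) = 0.7515; S(4,4) = 0.5088
Terminal payoffs V(N, i) = max(S_T - K, 0):
  V(4,0) = 1.441434; V(4,1) = 0.659449; V(4,2) = 0.130000; V(4,3) = 0.000000; V(4,4) = 0.000000
Backward induction: V(k, i) = exp(-r*dt) * [p * V(k+1, i) + (1-p) * V(k+1, i+1)]; then take max(V_cont, immediate exercise) for American.
  V(3,0) = exp(-r*dt) * [p*1.441434 + (1-p)*0.659449] = 1.012930; exercise = 1.012440; V(3,0) = max -> 1.012930
  V(3,1) = exp(-r*dt) * [p*0.659449 + (1-p)*0.130000] = 0.369485; exercise = 0.368995; V(3,1) = max -> 0.369485
  V(3,2) = exp(-r*dt) * [p*0.130000 + (1-p)*0.000000] = 0.058819; exercise = 0.000000; V(3,2) = max -> 0.058819
  V(3,3) = exp(-r*dt) * [p*0.000000 + (1-p)*0.000000] = 0.000000; exercise = 0.000000; V(3,3) = max -> 0.000000
  V(2,0) = exp(-r*dt) * [p*1.012930 + (1-p)*0.369485] = 0.660428; exercise = 0.659449; V(2,0) = max -> 0.660428
  V(2,1) = exp(-r*dt) * [p*0.369485 + (1-p)*0.058819] = 0.199351; exercise = 0.130000; V(2,1) = max -> 0.199351
  V(2,2) = exp(-r*dt) * [p*0.058819 + (1-p)*0.000000] = 0.026613; exercise = 0.000000; V(2,2) = max -> 0.026613
  V(1,0) = exp(-r*dt) * [p*0.660428 + (1-p)*0.199351] = 0.407867; exercise = 0.368995; V(1,0) = max -> 0.407867
  V(1,1) = exp(-r*dt) * [p*0.199351 + (1-p)*0.026613] = 0.104755; exercise = 0.000000; V(1,1) = max -> 0.104755
  V(0,0) = exp(-r*dt) * [p*0.407867 + (1-p)*0.104755] = 0.241846; exercise = 0.130000; V(0,0) = max -> 0.241846


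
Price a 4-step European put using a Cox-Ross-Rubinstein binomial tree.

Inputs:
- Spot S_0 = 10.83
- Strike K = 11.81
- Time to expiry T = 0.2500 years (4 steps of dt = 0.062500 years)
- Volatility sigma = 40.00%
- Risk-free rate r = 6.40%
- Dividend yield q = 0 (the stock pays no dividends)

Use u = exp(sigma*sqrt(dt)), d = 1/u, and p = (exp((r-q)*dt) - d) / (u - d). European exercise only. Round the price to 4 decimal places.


Answer: Price = V(0,0) = 1.3913

Derivation:
dt = T/N = 0.062500
u = exp(sigma*sqrt(dt)) = 1.105171; d = 1/u = 0.904837
p = (exp((r-q)*dt) - d) / (u - d) = 0.495028
Discount per step: exp(-r*dt) = 0.996008
Stock lattice S(k, i) with i counting down-moves:
  k=0: S(0,0) = 10.8300
  k=1: S(1,0) = 11.9690; S(1,1) = 9.7994
  k=2: S(2,0) = 13.2278; S(2,1) = 10.8300; S(2,2) = 8.8669
  k=3: S(3,0) = 14.6190; S(3,1) = 11.9690; S(3,2) = 9.7994; S(3,3) = 8.0231
  k=4: S(4,0) = 16.1565; S(4,1) = 13.2278; S(4,2) = 10.8300; S(4,3) = 8.8669; S(4,4) = 7.2596
Terminal payoffs V(N, i) = max(K - S_T, 0):
  V(4,0) = 0.000000; V(4,1) = 0.000000; V(4,2) = 0.980000; V(4,3) = 2.943146; V(4,4) = 4.550434
Backward induction: V(k, i) = exp(-r*dt) * [p * V(k+1, i) + (1-p) * V(k+1, i+1)].
  V(3,0) = exp(-r*dt) * [p*0.000000 + (1-p)*0.000000] = 0.000000
  V(3,1) = exp(-r*dt) * [p*0.000000 + (1-p)*0.980000] = 0.492898
  V(3,2) = exp(-r*dt) * [p*0.980000 + (1-p)*2.943146] = 1.963465
  V(3,3) = exp(-r*dt) * [p*2.943146 + (1-p)*4.550434] = 3.739793
  V(2,0) = exp(-r*dt) * [p*0.000000 + (1-p)*0.492898] = 0.247906
  V(2,1) = exp(-r*dt) * [p*0.492898 + (1-p)*1.963465] = 1.230562
  V(2,2) = exp(-r*dt) * [p*1.963465 + (1-p)*3.739793] = 2.849043
  V(1,0) = exp(-r*dt) * [p*0.247906 + (1-p)*1.230562] = 0.741150
  V(1,1) = exp(-r*dt) * [p*1.230562 + (1-p)*2.849043] = 2.039675
  V(0,0) = exp(-r*dt) * [p*0.741150 + (1-p)*2.039675] = 1.391293


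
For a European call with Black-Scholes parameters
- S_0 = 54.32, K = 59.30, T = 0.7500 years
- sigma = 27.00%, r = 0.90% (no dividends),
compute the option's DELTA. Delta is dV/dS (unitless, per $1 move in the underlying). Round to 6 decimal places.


Answer: Delta = 0.409297

Derivation:
d1 = -0.2293548439; d2 = -0.4631817029
phi(d1) = 0.3885861609; exp(-qT) = 1.0000000000; exp(-rT) = 0.9932727301
N(d1) = 0.4092965650
Delta = exp(-qT) * N(d1) = 1.0000000000 * 0.4092965650 = 0.409297


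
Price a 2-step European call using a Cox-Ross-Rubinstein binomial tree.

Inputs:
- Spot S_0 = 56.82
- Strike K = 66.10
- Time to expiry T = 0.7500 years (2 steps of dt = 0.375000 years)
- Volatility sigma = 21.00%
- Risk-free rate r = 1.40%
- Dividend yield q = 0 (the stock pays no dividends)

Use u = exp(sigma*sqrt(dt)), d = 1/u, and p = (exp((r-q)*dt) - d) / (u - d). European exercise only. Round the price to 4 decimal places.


Answer: Price = V(0,0) = 1.7426

Derivation:
dt = T/N = 0.375000
u = exp(sigma*sqrt(dt)) = 1.137233; d = 1/u = 0.879327
p = (exp((r-q)*dt) - d) / (u - d) = 0.488304
Discount per step: exp(-r*dt) = 0.994764
Stock lattice S(k, i) with i counting down-moves:
  k=0: S(0,0) = 56.8200
  k=1: S(1,0) = 64.6176; S(1,1) = 49.9634
  k=2: S(2,0) = 73.4853; S(2,1) = 56.8200; S(2,2) = 43.9342
Terminal payoffs V(N, i) = max(S_T - K, 0):
  V(2,0) = 7.385257; V(2,1) = 0.000000; V(2,2) = 0.000000
Backward induction: V(k, i) = exp(-r*dt) * [p * V(k+1, i) + (1-p) * V(k+1, i+1)].
  V(1,0) = exp(-r*dt) * [p*7.385257 + (1-p)*0.000000] = 3.587371
  V(1,1) = exp(-r*dt) * [p*0.000000 + (1-p)*0.000000] = 0.000000
  V(0,0) = exp(-r*dt) * [p*3.587371 + (1-p)*0.000000] = 1.742557


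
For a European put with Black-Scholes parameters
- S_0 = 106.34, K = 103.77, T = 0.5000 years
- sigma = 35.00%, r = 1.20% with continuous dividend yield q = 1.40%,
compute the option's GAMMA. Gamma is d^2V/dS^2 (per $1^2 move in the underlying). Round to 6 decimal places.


Answer: Gamma = 0.014698

Derivation:
d1 = 0.2185549740; d2 = -0.0289323994
phi(d1) = 0.3895271655; exp(-qT) = 0.9930244429; exp(-rT) = 0.9940179641
Gamma = exp(-qT) * phi(d1) / (S * sigma * sqrt(T)) = 0.9930244429 * 0.3895271655 / (106.3400 * 0.3500 * 0.7071067812) = 0.014698


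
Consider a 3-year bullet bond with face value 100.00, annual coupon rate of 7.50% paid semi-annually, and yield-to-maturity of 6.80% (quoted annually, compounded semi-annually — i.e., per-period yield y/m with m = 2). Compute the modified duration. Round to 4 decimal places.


Coupon per period c = face * coupon_rate / m = 3.750000
Periods per year m = 2; per-period yield y/m = 0.034000
Number of cashflows N = 6
Cashflows (t years, CF_t, discount factor 1/(1+y/m)^(m*t), PV):
  t = 0.5000: CF_t = 3.750000, DF = 0.967118, PV = 3.626692
  t = 1.0000: CF_t = 3.750000, DF = 0.935317, PV = 3.507440
  t = 1.5000: CF_t = 3.750000, DF = 0.904562, PV = 3.392108
  t = 2.0000: CF_t = 3.750000, DF = 0.874818, PV = 3.280569
  t = 2.5000: CF_t = 3.750000, DF = 0.846052, PV = 3.172697
  t = 3.0000: CF_t = 103.750000, DF = 0.818233, PV = 84.891630
Price P = sum_t PV_t = 101.871135
First compute Macaulay numerator sum_t t * PV_t:
  t * PV_t at t = 0.5000: 1.813346
  t * PV_t at t = 1.0000: 3.507440
  t * PV_t at t = 1.5000: 5.088162
  t * PV_t at t = 2.0000: 6.561137
  t * PV_t at t = 2.5000: 7.931742
  t * PV_t at t = 3.0000: 254.674890
Macaulay duration D = 279.576717 / 101.871135 = 2.744415
Modified duration = D / (1 + y/m) = 2.744415 / (1 + 0.034000) = 2.654174

Answer: Modified duration = 2.6542


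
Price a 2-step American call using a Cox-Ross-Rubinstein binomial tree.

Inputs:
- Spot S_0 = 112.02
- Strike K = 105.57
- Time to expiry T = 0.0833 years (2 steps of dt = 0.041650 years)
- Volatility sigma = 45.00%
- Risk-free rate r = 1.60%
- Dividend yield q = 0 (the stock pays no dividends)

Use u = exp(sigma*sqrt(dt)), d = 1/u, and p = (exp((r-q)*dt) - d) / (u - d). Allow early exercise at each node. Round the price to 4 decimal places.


Answer: Price = V(0,0) = 9.9159

Derivation:
dt = T/N = 0.041650
u = exp(sigma*sqrt(dt)) = 1.096187; d = 1/u = 0.912253
p = (exp((r-q)*dt) - d) / (u - d) = 0.480681
Discount per step: exp(-r*dt) = 0.999334
Stock lattice S(k, i) with i counting down-moves:
  k=0: S(0,0) = 112.0200
  k=1: S(1,0) = 122.7948; S(1,1) = 102.1906
  k=2: S(2,0) = 134.6061; S(2,1) = 112.0200; S(2,2) = 93.2237
Terminal payoffs V(N, i) = max(S_T - K, 0):
  V(2,0) = 29.036056; V(2,1) = 6.450000; V(2,2) = 0.000000
Backward induction: V(k, i) = exp(-r*dt) * [p * V(k+1, i) + (1-p) * V(k+1, i+1)]; then take max(V_cont, immediate exercise) for American.
  V(1,0) = exp(-r*dt) * [p*29.036056 + (1-p)*6.450000] = 17.295159; exercise = 17.224831; V(1,0) = max -> 17.295159
  V(1,1) = exp(-r*dt) * [p*6.450000 + (1-p)*0.000000] = 3.098327; exercise = 0.000000; V(1,1) = max -> 3.098327
  V(0,0) = exp(-r*dt) * [p*17.295159 + (1-p)*3.098327] = 9.915864; exercise = 6.450000; V(0,0) = max -> 9.915864


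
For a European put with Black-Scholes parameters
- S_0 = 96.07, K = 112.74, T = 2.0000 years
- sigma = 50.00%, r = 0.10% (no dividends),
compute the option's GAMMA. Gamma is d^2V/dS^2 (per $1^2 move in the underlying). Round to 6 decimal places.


Answer: Gamma = 0.005823

Derivation:
d1 = 0.1300974792; d2 = -0.5770093020
phi(d1) = 0.3955804060; exp(-qT) = 1.0000000000; exp(-rT) = 0.9980019987
Gamma = exp(-qT) * phi(d1) / (S * sigma * sqrt(T)) = 1.0000000000 * 0.3955804060 / (96.0700 * 0.5000 * 1.4142135624) = 0.005823


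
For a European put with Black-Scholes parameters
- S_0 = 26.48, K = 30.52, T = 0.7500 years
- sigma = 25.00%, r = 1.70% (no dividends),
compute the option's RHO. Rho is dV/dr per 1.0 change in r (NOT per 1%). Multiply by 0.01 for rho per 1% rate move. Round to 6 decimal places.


Answer: Rho = -17.168245

Derivation:
d1 = -0.4886922480; d2 = -0.7051985989
phi(d1) = 0.3540388628; exp(-qT) = 1.0000000000; exp(-rT) = 0.9873309369
N(-d2) = 0.7596566735
Rho = -K*T*exp(-rT)*N(-d2) = -30.5200 * 0.7500 * 0.9873309369 * 0.7596566735 = -17.168245


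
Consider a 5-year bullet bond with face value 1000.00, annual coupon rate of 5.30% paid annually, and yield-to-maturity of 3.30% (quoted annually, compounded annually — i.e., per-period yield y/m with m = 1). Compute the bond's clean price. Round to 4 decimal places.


Answer: Price = 1090.8148

Derivation:
Coupon per period c = face * coupon_rate / m = 53.000000
Periods per year m = 1; per-period yield y/m = 0.033000
Number of cashflows N = 5
Cashflows (t years, CF_t, discount factor 1/(1+y/m)^(m*t), PV):
  t = 1.0000: CF_t = 53.000000, DF = 0.968054, PV = 51.306873
  t = 2.0000: CF_t = 53.000000, DF = 0.937129, PV = 49.667835
  t = 3.0000: CF_t = 53.000000, DF = 0.907192, PV = 48.081156
  t = 4.0000: CF_t = 53.000000, DF = 0.878211, PV = 46.545166
  t = 5.0000: CF_t = 1053.000000, DF = 0.850156, PV = 895.213790
Price P = sum_t PV_t = 1090.814820


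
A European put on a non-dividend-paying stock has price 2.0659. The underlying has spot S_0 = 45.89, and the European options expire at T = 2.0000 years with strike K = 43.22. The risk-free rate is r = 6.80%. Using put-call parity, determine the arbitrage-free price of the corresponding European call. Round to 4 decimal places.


Answer: Call price = 10.2316

Derivation:
Put-call parity: C - P = S_0 * exp(-qT) - K * exp(-rT).
S_0 * exp(-qT) = 45.8900 * 1.00000000 = 45.89000000
K * exp(-rT) = 43.2200 * 0.87284263 = 37.72425858
C = P + S*exp(-qT) - K*exp(-rT)
C = 2.0659 + 45.89000000 - 37.72425858 = 10.2316


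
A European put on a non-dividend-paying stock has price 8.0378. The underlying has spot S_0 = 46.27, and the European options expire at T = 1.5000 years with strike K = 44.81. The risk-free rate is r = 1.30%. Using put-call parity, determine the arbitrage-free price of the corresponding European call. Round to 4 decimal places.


Put-call parity: C - P = S_0 * exp(-qT) - K * exp(-rT).
S_0 * exp(-qT) = 46.2700 * 1.00000000 = 46.27000000
K * exp(-rT) = 44.8100 * 0.98068890 = 43.94466939
C = P + S*exp(-qT) - K*exp(-rT)
C = 8.0378 + 46.27000000 - 43.94466939 = 10.3631

Answer: Call price = 10.3631


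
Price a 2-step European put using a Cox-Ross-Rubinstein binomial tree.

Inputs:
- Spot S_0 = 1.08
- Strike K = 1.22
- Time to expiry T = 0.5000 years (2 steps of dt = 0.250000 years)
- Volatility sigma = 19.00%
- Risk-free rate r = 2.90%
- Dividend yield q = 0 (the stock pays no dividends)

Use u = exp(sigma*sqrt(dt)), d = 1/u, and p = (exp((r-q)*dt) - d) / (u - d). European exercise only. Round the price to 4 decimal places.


Answer: Price = V(0,0) = 0.1449

Derivation:
dt = T/N = 0.250000
u = exp(sigma*sqrt(dt)) = 1.099659; d = 1/u = 0.909373
p = (exp((r-q)*dt) - d) / (u - d) = 0.514507
Discount per step: exp(-r*dt) = 0.992776
Stock lattice S(k, i) with i counting down-moves:
  k=0: S(0,0) = 1.0800
  k=1: S(1,0) = 1.1876; S(1,1) = 0.9821
  k=2: S(2,0) = 1.3060; S(2,1) = 1.0800; S(2,2) = 0.8931
Terminal payoffs V(N, i) = max(K - S_T, 0):
  V(2,0) = 0.000000; V(2,1) = 0.140000; V(2,2) = 0.326884
Backward induction: V(k, i) = exp(-r*dt) * [p * V(k+1, i) + (1-p) * V(k+1, i+1)].
  V(1,0) = exp(-r*dt) * [p*0.000000 + (1-p)*0.140000] = 0.067478
  V(1,1) = exp(-r*dt) * [p*0.140000 + (1-p)*0.326884] = 0.229064
  V(0,0) = exp(-r*dt) * [p*0.067478 + (1-p)*0.229064] = 0.144873


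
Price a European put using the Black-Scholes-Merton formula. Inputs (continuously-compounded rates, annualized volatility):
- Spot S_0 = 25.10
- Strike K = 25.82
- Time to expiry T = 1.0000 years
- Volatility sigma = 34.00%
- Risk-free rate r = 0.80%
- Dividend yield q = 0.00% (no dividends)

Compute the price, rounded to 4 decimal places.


d1 = (ln(S/K) + (r - q + 0.5*sigma^2) * T) / (sigma * sqrt(T)) = 0.11034841
d2 = d1 - sigma * sqrt(T) = -0.22965159
exp(-rT) = 0.99203191; exp(-qT) = 1.00000000
P = K * exp(-rT) * N(-d2) - S_0 * exp(-qT) * N(-d1)
N(-d1) = 0.45606653; N(-d2) = 0.59081874
P = 25.8200 * 0.99203191 * 0.59081874 - 25.1000 * 1.00000000 * 0.45606653 = 3.6861

Answer: Price = 3.6861


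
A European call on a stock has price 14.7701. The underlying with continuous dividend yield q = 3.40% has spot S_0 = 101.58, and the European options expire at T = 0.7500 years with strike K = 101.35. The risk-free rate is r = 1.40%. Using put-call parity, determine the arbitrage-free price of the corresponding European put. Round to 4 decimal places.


Answer: Put price = 16.0390

Derivation:
Put-call parity: C - P = S_0 * exp(-qT) - K * exp(-rT).
S_0 * exp(-qT) = 101.5800 * 0.97482238 = 99.02245726
K * exp(-rT) = 101.3500 * 0.98955493 = 100.29139242
P = C - S*exp(-qT) + K*exp(-rT)
P = 14.7701 - 99.02245726 + 100.29139242 = 16.0390


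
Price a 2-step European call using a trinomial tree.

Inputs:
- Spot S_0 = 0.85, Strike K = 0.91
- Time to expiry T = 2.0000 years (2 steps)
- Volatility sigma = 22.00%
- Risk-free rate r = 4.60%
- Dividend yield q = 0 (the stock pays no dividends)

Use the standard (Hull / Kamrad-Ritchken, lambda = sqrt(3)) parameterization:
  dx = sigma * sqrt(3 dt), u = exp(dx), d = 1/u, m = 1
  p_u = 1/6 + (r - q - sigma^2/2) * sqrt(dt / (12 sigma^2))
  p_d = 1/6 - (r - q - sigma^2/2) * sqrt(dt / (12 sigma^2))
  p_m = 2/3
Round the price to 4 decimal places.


dt = T/N = 1.000000; dx = sigma*sqrt(3*dt) = 0.381051
u = exp(dx) = 1.463823; d = 1/u = 0.683143
p_u = 0.195272, p_m = 0.666667, p_d = 0.138062
Discount per step: exp(-r*dt) = 0.955042
Stock lattice S(k, j) with j the centered position index:
  k=0: S(0,+0) = 0.8500
  k=1: S(1,-1) = 0.5807; S(1,+0) = 0.8500; S(1,+1) = 1.2442
  k=2: S(2,-2) = 0.3967; S(2,-1) = 0.5807; S(2,+0) = 0.8500; S(2,+1) = 1.2442; S(2,+2) = 1.8214
Terminal payoffs V(N, j) = max(S_T - K, 0):
  V(2,-2) = 0.000000; V(2,-1) = 0.000000; V(2,+0) = 0.000000; V(2,+1) = 0.334249; V(2,+2) = 0.911360
Backward induction: V(k, j) = exp(-r*dt) * [p_u * V(k+1, j+1) + p_m * V(k+1, j) + p_d * V(k+1, j-1)]
  V(1,-1) = exp(-r*dt) * [p_u*0.000000 + p_m*0.000000 + p_d*0.000000] = 0.000000
  V(1,+0) = exp(-r*dt) * [p_u*0.334249 + p_m*0.000000 + p_d*0.000000] = 0.062335
  V(1,+1) = exp(-r*dt) * [p_u*0.911360 + p_m*0.334249 + p_d*0.000000] = 0.382777
  V(0,+0) = exp(-r*dt) * [p_u*0.382777 + p_m*0.062335 + p_d*0.000000] = 0.111073

Answer: Price = V(0,0) = 0.1111


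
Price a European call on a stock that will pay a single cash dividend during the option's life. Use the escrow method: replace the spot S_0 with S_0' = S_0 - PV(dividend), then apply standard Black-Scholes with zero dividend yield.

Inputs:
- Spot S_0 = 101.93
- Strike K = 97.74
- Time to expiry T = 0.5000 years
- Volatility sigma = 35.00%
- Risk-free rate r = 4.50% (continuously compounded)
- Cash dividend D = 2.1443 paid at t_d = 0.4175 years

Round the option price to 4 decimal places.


Answer: Price = 11.8996

Derivation:
PV(D) = D * exp(-r * t_d) = 2.1443 * 0.98138789 = 2.10439004
S_0' = S_0 - PV(D) = 101.9300 - 2.10439004 = 99.82560996
d1 = (ln(S_0'/K) + (r + sigma^2/2)*T) / (sigma*sqrt(T)) = 0.29997034
d2 = d1 - sigma*sqrt(T) = 0.05248297
exp(-rT) = 0.97775124
N(d1) = 0.61790011; N(d2) = 0.52092807
C = S_0' * N(d1) - K * exp(-rT) * N(d2) = 99.82560996 * 0.61790011 - 97.7400 * 0.97775124 * 0.52092807 = 11.8996


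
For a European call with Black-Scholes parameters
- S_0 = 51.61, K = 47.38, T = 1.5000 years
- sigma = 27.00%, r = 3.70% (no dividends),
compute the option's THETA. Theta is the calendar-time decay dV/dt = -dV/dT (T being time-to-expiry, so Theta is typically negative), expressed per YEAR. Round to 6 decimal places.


Answer: Theta = -2.904974

Derivation:
d1 = 0.5917793439; d2 = 0.2610982286
phi(d1) = 0.3348609429; exp(-qT) = 1.0000000000; exp(-rT) = 0.9460120237
Theta = -S*exp(-qT)*phi(d1)*sigma/(2*sqrt(T)) - r*K*exp(-rT)*N(d2) + q*S*exp(-qT)*N(d1)
N(d1) = 0.7230008215; N(d2) = 0.6029916212; sqrt(T) = 1.2247448714
Term 1 = -51.6100 * 1.0000000000 * 0.3348609429 * 0.2700 / (2 * 1.2247448714) = -1.9049627763
Term 2 = -0.0370 * 47.3800 * 0.9460120237 * 0.6029916212 = -1.0000108549
Term 3 = 0 (no dividend yield, q = 0)
Theta = -1.9049627763 + (-1.0000108549) + (0.0000000000) = -2.904974


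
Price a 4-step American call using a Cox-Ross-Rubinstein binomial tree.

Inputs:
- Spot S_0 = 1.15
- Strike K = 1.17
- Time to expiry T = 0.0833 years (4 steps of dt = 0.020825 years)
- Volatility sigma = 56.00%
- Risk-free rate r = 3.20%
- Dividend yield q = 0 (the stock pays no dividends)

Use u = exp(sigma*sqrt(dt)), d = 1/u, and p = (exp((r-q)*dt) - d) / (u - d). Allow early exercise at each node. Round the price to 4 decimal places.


dt = T/N = 0.020825
u = exp(sigma*sqrt(dt)) = 1.084168; d = 1/u = 0.922366
p = (exp((r-q)*dt) - d) / (u - d) = 0.483928
Discount per step: exp(-r*dt) = 0.999334
Stock lattice S(k, i) with i counting down-moves:
  k=0: S(0,0) = 1.1500
  k=1: S(1,0) = 1.2468; S(1,1) = 1.0607
  k=2: S(2,0) = 1.3517; S(2,1) = 1.1500; S(2,2) = 0.9784
  k=3: S(3,0) = 1.4655; S(3,1) = 1.2468; S(3,2) = 1.0607; S(3,3) = 0.9024
  k=4: S(4,0) = 1.5889; S(4,1) = 1.3517; S(4,2) = 1.1500; S(4,3) = 0.9784; S(4,4) = 0.8324
Terminal payoffs V(N, i) = max(S_T - K, 0):
  V(4,0) = 0.418855; V(4,1) = 0.181733; V(4,2) = 0.000000; V(4,3) = 0.000000; V(4,4) = 0.000000
Backward induction: V(k, i) = exp(-r*dt) * [p * V(k+1, i) + (1-p) * V(k+1, i+1)]; then take max(V_cont, immediate exercise) for American.
  V(3,0) = exp(-r*dt) * [p*0.418855 + (1-p)*0.181733] = 0.296285; exercise = 0.295506; V(3,0) = max -> 0.296285
  V(3,1) = exp(-r*dt) * [p*0.181733 + (1-p)*0.000000] = 0.087887; exercise = 0.076793; V(3,1) = max -> 0.087887
  V(3,2) = exp(-r*dt) * [p*0.000000 + (1-p)*0.000000] = 0.000000; exercise = 0.000000; V(3,2) = max -> 0.000000
  V(3,3) = exp(-r*dt) * [p*0.000000 + (1-p)*0.000000] = 0.000000; exercise = 0.000000; V(3,3) = max -> 0.000000
  V(2,0) = exp(-r*dt) * [p*0.296285 + (1-p)*0.087887] = 0.188611; exercise = 0.181733; V(2,0) = max -> 0.188611
  V(2,1) = exp(-r*dt) * [p*0.087887 + (1-p)*0.000000] = 0.042503; exercise = 0.000000; V(2,1) = max -> 0.042503
  V(2,2) = exp(-r*dt) * [p*0.000000 + (1-p)*0.000000] = 0.000000; exercise = 0.000000; V(2,2) = max -> 0.000000
  V(1,0) = exp(-r*dt) * [p*0.188611 + (1-p)*0.042503] = 0.113133; exercise = 0.076793; V(1,0) = max -> 0.113133
  V(1,1) = exp(-r*dt) * [p*0.042503 + (1-p)*0.000000] = 0.020555; exercise = 0.000000; V(1,1) = max -> 0.020555
  V(0,0) = exp(-r*dt) * [p*0.113133 + (1-p)*0.020555] = 0.065312; exercise = 0.000000; V(0,0) = max -> 0.065312

Answer: Price = V(0,0) = 0.0653
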